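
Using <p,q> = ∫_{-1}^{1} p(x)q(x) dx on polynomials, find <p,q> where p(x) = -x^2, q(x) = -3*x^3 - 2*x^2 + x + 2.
<p,q> = -8/15

Expand the product: p(x)·q(x) = 3*x^5 + 2*x^4 - x^3 - 2*x^2.
∫_{-1}^{1} of each monomial x^k gives [2/(k+1) if k even, 0 if k odd]. Integrating term-by-term (or equivalently evaluating the antiderivative F(x) = x^6/2 + 2*x^5/5 - x^4/4 - 2*x^3/3 at the endpoints):
  F(1) − F(−1) = -1/60 − (31/60) = -8/15.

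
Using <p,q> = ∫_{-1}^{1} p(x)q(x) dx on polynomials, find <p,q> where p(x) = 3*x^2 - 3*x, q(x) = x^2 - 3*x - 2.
<p,q> = 16/5

Expand the product: p(x)·q(x) = 3*x^4 - 12*x^3 + 3*x^2 + 6*x.
∫_{-1}^{1} of each monomial x^k gives [2/(k+1) if k even, 0 if k odd]. Integrating term-by-term (or equivalently evaluating the antiderivative F(x) = 3*x^5/5 - 3*x^4 + x^3 + 3*x^2 at the endpoints):
  F(1) − F(−1) = 8/5 − (-8/5) = 16/5.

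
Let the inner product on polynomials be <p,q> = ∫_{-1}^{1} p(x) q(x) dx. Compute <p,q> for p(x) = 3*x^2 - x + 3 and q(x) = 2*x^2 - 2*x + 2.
<p,q> = 356/15

Expand the product: p(x)·q(x) = 6*x^4 - 8*x^3 + 14*x^2 - 8*x + 6.
∫_{-1}^{1} of each monomial x^k gives [2/(k+1) if k even, 0 if k odd]. Integrating term-by-term (or equivalently evaluating the antiderivative F(x) = 6*x^5/5 - 2*x^4 + 14*x^3/3 - 4*x^2 + 6*x at the endpoints):
  F(1) − F(−1) = 88/15 − (-268/15) = 356/15.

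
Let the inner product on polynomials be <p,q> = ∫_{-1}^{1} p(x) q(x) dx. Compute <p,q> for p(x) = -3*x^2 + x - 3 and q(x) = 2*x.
<p,q> = 4/3

Expand the product: p(x)·q(x) = -6*x^3 + 2*x^2 - 6*x.
∫_{-1}^{1} of each monomial x^k gives [2/(k+1) if k even, 0 if k odd]. Integrating term-by-term (or equivalently evaluating the antiderivative F(x) = -3*x^4/2 + 2*x^3/3 - 3*x^2 at the endpoints):
  F(1) − F(−1) = -23/6 − (-31/6) = 4/3.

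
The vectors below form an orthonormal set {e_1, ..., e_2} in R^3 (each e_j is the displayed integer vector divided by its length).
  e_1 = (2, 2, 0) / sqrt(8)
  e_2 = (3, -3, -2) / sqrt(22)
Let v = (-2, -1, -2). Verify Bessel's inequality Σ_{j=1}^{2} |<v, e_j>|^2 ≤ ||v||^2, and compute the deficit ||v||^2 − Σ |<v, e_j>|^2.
Σ |<v, e_j>|^2 = 50/11; ||v||^2 = 9; deficit = 49/11

Write each e_j = u_j / sqrt(<u_j, u_j>) where u_j is the displayed integer vector. Then <v, e_j> = <v, u_j> / sqrt(<u_j, u_j>), so |<v, e_j>|^2 = <v, u_j>^2 / <u_j, u_j>.
Coefficients: <v, e_1> = -6/sqrt(8), <v, e_2> = 1/sqrt(22).
Square and sum: Σ |<v, e_j>|^2 = 50/11.
Compute ||v||^2 = v·v = 9.
Deficit = 9 − 50/11 = 49/11 ≥ 0, confirming Bessel's inequality. (The deficit equals ||v − Σ <v,e_j> e_j||^2, the squared distance from v to span{e_j}.)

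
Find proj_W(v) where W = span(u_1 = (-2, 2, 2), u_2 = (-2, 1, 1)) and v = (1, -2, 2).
proj_W(v) = (1, 0, 0)

Set up U = [u_1 | ... | u_2] ∈ R^(3×2). The projector onto W = col(U) is P = U (U^T U)^(-1) U^T.
Compute U^T U =
  [12, 8]
  [8, 6],
and U^T v = (-2, -2).
Solve U^T U · c = U^T v for the coefficients: c = (1/2, -1). The projection is proj_W(v) = U c.
Check: (v - proj_W(v)) · u_1 = 0  (should be 0).
Check: (v - proj_W(v)) · u_2 = 0  (should be 0).
Result: proj_W(v) = (1, 0, 0).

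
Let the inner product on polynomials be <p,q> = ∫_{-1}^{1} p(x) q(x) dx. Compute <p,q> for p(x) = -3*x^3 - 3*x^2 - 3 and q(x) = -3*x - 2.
<p,q> = 98/5

Expand the product: p(x)·q(x) = 9*x^4 + 15*x^3 + 6*x^2 + 9*x + 6.
∫_{-1}^{1} of each monomial x^k gives [2/(k+1) if k even, 0 if k odd]. Integrating term-by-term (or equivalently evaluating the antiderivative F(x) = 9*x^5/5 + 15*x^4/4 + 2*x^3 + 9*x^2/2 + 6*x at the endpoints):
  F(1) − F(−1) = 361/20 − (-31/20) = 98/5.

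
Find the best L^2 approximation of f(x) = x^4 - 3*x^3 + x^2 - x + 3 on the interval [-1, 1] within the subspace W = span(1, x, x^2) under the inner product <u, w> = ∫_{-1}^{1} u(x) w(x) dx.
g(x) = 13*x^2/7 - 14*x/5 + 102/35

The best approximation g ∈ W is the orthogonal projection of f onto W. Writing g = a_0 + a_1 x + a_2 x^2, the coefficients solve the normal equations G · a = b where
  G_{ij} = <φ_i, φ_j> and b_i = <f, φ_i>, with φ_0 = 1, φ_1 = x, φ_2 = x^2.
G =
  [2, 0, 2/3]
  [0, 2/3, 0]
  [2/3, 0, 2/5],
b = (106/15, -28/15, 94/35).
Solving gives a_0 = 102/35, a_1 = -14/5, a_2 = 13/7, so
  g(x) = 13*x^2/7 - 14*x/5 + 102/35.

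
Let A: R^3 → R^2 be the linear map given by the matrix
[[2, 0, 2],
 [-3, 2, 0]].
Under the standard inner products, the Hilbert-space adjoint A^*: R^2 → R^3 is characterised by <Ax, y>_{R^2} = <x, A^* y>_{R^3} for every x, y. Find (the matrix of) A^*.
A^* = A^T =
[[2, -3],
 [0, 2],
 [2, 0]]

For real matrices with standard dot products, the defining identity <Ax, y> = <x, A^* y> gives (Ax)^T y = x^T (A^*) y, i.e. x^T A^T y = x^T (A^*) y. Since this holds for all x, y, we must have A^* = A^T. Therefore
A^* =
[[2, -3],
 [0, 2],
 [2, 0]].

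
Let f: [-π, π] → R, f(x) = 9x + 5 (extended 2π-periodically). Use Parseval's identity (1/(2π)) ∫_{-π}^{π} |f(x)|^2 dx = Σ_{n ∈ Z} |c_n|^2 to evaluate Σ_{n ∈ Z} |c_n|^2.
Σ |c_n|^2 = 27π^2 + 25

Expand and integrate term by term over [-π, π]:
  ∫ (9x)^2 dx = 81·(2π^3/3); ∫ 2·9·(5)·x dx = 0 (odd integrand); ∫ 5^2 dx = 25·2π.
So (1/(2π)) ∫_{-π}^{π} (9x + 5)^2 dx = 81π^2/3 + 25 = 27π^2 + 25.
Parseval ⇒ Σ |c_n|^2 = 27π^2 + 25.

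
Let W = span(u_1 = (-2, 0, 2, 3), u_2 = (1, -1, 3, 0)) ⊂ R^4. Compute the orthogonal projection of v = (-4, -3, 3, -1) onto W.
proj_W(v) = (-86/171, -92/171, 454/171, 89/57)

Set up U = [u_1 | ... | u_2] ∈ R^(4×2). The projector onto W = col(U) is P = U (U^T U)^(-1) U^T.
Compute U^T U =
  [17, 4]
  [4, 11],
and U^T v = (11, 8).
Solve U^T U · c = U^T v for the coefficients: c = (89/171, 92/171). The projection is proj_W(v) = U c.
Check: (v - proj_W(v)) · u_1 = 0  (should be 0).
Check: (v - proj_W(v)) · u_2 = 0  (should be 0).
Result: proj_W(v) = (-86/171, -92/171, 454/171, 89/57).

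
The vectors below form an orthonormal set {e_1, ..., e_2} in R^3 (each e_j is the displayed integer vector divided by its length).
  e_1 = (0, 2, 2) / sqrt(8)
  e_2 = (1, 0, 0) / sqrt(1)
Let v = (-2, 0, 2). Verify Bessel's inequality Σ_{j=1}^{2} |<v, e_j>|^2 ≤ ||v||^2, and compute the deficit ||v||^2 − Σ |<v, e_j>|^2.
Σ |<v, e_j>|^2 = 6; ||v||^2 = 8; deficit = 2

Write each e_j = u_j / sqrt(<u_j, u_j>) where u_j is the displayed integer vector. Then <v, e_j> = <v, u_j> / sqrt(<u_j, u_j>), so |<v, e_j>|^2 = <v, u_j>^2 / <u_j, u_j>.
Coefficients: <v, e_1> = 4/sqrt(8), <v, e_2> = -2/sqrt(1).
Square and sum: Σ |<v, e_j>|^2 = 6.
Compute ||v||^2 = v·v = 8.
Deficit = 8 − 6 = 2 ≥ 0, confirming Bessel's inequality. (The deficit equals ||v − Σ <v,e_j> e_j||^2, the squared distance from v to span{e_j}.)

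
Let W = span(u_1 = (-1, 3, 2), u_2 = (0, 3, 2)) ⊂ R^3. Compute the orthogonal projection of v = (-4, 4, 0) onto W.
proj_W(v) = (-4, 36/13, 24/13)

Set up U = [u_1 | ... | u_2] ∈ R^(3×2). The projector onto W = col(U) is P = U (U^T U)^(-1) U^T.
Compute U^T U =
  [14, 13]
  [13, 13],
and U^T v = (16, 12).
Solve U^T U · c = U^T v for the coefficients: c = (4, -40/13). The projection is proj_W(v) = U c.
Check: (v - proj_W(v)) · u_1 = 0  (should be 0).
Check: (v - proj_W(v)) · u_2 = 0  (should be 0).
Result: proj_W(v) = (-4, 36/13, 24/13).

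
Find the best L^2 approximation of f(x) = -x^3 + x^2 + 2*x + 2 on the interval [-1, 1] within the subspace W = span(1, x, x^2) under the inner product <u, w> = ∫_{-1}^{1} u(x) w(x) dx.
g(x) = x^2 + 7*x/5 + 2

The best approximation g ∈ W is the orthogonal projection of f onto W. Writing g = a_0 + a_1 x + a_2 x^2, the coefficients solve the normal equations G · a = b where
  G_{ij} = <φ_i, φ_j> and b_i = <f, φ_i>, with φ_0 = 1, φ_1 = x, φ_2 = x^2.
G =
  [2, 0, 2/3]
  [0, 2/3, 0]
  [2/3, 0, 2/5],
b = (14/3, 14/15, 26/15).
Solving gives a_0 = 2, a_1 = 7/5, a_2 = 1, so
  g(x) = x^2 + 7*x/5 + 2.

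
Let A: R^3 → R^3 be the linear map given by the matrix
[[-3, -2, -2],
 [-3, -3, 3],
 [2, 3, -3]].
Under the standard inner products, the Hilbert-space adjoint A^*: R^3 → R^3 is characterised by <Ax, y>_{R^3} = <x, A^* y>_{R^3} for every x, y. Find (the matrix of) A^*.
A^* = A^T =
[[-3, -3, 2],
 [-2, -3, 3],
 [-2, 3, -3]]

For real matrices with standard dot products, the defining identity <Ax, y> = <x, A^* y> gives (Ax)^T y = x^T (A^*) y, i.e. x^T A^T y = x^T (A^*) y. Since this holds for all x, y, we must have A^* = A^T. Therefore
A^* =
[[-3, -3, 2],
 [-2, -3, 3],
 [-2, 3, -3]].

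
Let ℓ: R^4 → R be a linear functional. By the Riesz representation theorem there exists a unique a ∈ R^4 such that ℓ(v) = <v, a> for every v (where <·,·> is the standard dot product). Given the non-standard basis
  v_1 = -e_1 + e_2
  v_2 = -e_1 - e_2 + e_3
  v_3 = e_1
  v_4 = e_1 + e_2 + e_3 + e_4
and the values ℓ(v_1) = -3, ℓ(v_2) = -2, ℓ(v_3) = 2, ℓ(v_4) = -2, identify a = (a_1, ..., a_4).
a = (2, -1, -1, -2)

Write a = (a_1, ..., a_4) in the standard basis. For each basis vector v_i, ℓ(v_i) = <v_i, a> is a linear equation in the a_j's. Collect the n equations into a matrix system V a = ℓ, where row i of V is v_i (expressed in the standard basis). Since V is invertible (lower-triangular with 1s on the diagonal, up to permutation), solve by back-substitution:
  V =
[[-1, 1, 0, 0],
 [-1, -1, 1, 0],
 [1, 0, 0, 0],
 [1, 1, 1, 1]]
  V a = (-3, -2, 2, -2)
Solving gives a = (2, -1, -1, -2).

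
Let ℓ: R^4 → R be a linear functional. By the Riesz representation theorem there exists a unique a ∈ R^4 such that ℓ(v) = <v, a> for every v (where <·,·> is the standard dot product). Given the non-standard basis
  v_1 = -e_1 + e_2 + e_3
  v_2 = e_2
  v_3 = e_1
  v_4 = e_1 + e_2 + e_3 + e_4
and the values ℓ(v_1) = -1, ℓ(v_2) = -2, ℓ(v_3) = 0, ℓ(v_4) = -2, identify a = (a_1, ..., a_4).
a = (0, -2, 1, -1)

Write a = (a_1, ..., a_4) in the standard basis. For each basis vector v_i, ℓ(v_i) = <v_i, a> is a linear equation in the a_j's. Collect the n equations into a matrix system V a = ℓ, where row i of V is v_i (expressed in the standard basis). Since V is invertible (lower-triangular with 1s on the diagonal, up to permutation), solve by back-substitution:
  V =
[[-1, 1, 1, 0],
 [0, 1, 0, 0],
 [1, 0, 0, 0],
 [1, 1, 1, 1]]
  V a = (-1, -2, 0, -2)
Solving gives a = (0, -2, 1, -1).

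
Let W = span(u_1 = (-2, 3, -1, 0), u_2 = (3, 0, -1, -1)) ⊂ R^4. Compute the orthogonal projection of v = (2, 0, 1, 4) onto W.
proj_W(v) = (67/129, -50/43, 61/129, 11/129)

Set up U = [u_1 | ... | u_2] ∈ R^(4×2). The projector onto W = col(U) is P = U (U^T U)^(-1) U^T.
Compute U^T U =
  [14, -5]
  [-5, 11],
and U^T v = (-5, 1).
Solve U^T U · c = U^T v for the coefficients: c = (-50/129, -11/129). The projection is proj_W(v) = U c.
Check: (v - proj_W(v)) · u_1 = 0  (should be 0).
Check: (v - proj_W(v)) · u_2 = 0  (should be 0).
Result: proj_W(v) = (67/129, -50/43, 61/129, 11/129).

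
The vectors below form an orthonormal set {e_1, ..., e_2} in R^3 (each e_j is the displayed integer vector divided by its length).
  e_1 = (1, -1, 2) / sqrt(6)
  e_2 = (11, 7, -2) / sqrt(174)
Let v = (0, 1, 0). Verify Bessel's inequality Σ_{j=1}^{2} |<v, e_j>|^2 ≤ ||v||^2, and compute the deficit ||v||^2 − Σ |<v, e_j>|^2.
Σ |<v, e_j>|^2 = 13/29; ||v||^2 = 1; deficit = 16/29

Write each e_j = u_j / sqrt(<u_j, u_j>) where u_j is the displayed integer vector. Then <v, e_j> = <v, u_j> / sqrt(<u_j, u_j>), so |<v, e_j>|^2 = <v, u_j>^2 / <u_j, u_j>.
Coefficients: <v, e_1> = -1/sqrt(6), <v, e_2> = 7/sqrt(174).
Square and sum: Σ |<v, e_j>|^2 = 13/29.
Compute ||v||^2 = v·v = 1.
Deficit = 1 − 13/29 = 16/29 ≥ 0, confirming Bessel's inequality. (The deficit equals ||v − Σ <v,e_j> e_j||^2, the squared distance from v to span{e_j}.)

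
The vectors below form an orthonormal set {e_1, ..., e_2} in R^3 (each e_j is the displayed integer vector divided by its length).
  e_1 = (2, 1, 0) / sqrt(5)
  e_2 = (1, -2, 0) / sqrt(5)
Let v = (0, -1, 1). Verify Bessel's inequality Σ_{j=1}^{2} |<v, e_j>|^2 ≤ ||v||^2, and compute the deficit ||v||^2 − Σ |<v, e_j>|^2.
Σ |<v, e_j>|^2 = 1; ||v||^2 = 2; deficit = 1

Write each e_j = u_j / sqrt(<u_j, u_j>) where u_j is the displayed integer vector. Then <v, e_j> = <v, u_j> / sqrt(<u_j, u_j>), so |<v, e_j>|^2 = <v, u_j>^2 / <u_j, u_j>.
Coefficients: <v, e_1> = -1/sqrt(5), <v, e_2> = 2/sqrt(5).
Square and sum: Σ |<v, e_j>|^2 = 1.
Compute ||v||^2 = v·v = 2.
Deficit = 2 − 1 = 1 ≥ 0, confirming Bessel's inequality. (The deficit equals ||v − Σ <v,e_j> e_j||^2, the squared distance from v to span{e_j}.)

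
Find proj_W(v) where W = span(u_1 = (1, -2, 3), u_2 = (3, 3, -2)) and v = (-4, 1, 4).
proj_W(v) = (-573/227, -510/227, 305/227)

Set up U = [u_1 | ... | u_2] ∈ R^(3×2). The projector onto W = col(U) is P = U (U^T U)^(-1) U^T.
Compute U^T U =
  [14, -9]
  [-9, 22],
and U^T v = (6, -17).
Solve U^T U · c = U^T v for the coefficients: c = (-21/227, -184/227). The projection is proj_W(v) = U c.
Check: (v - proj_W(v)) · u_1 = 0  (should be 0).
Check: (v - proj_W(v)) · u_2 = 0  (should be 0).
Result: proj_W(v) = (-573/227, -510/227, 305/227).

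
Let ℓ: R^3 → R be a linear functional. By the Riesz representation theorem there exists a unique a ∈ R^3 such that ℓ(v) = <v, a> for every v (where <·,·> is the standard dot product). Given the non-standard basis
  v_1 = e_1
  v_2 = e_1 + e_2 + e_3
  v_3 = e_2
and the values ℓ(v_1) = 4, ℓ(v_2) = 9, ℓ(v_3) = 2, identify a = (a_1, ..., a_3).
a = (4, 2, 3)

Write a = (a_1, ..., a_3) in the standard basis. For each basis vector v_i, ℓ(v_i) = <v_i, a> is a linear equation in the a_j's. Collect the n equations into a matrix system V a = ℓ, where row i of V is v_i (expressed in the standard basis). Since V is invertible (lower-triangular with 1s on the diagonal, up to permutation), solve by back-substitution:
  V =
[[1, 0, 0],
 [1, 1, 1],
 [0, 1, 0]]
  V a = (4, 9, 2)
Solving gives a = (4, 2, 3).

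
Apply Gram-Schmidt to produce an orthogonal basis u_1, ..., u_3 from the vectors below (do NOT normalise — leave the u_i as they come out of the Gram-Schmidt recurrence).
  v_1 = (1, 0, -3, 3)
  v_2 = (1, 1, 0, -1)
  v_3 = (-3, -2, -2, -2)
Orthogonal basis:
  u_1 = (1, 0, -3, 3)
  u_2 = (21/19, 1, -6/19, -13/19)
  u_3 = (-81/53, -43/53, -151/53, -124/53)

Apply the Gram-Schmidt recurrence
  u_1 = v_1
  u_i = v_i − Σ_{j<i} ((v_i · u_j) / (u_j · u_j)) · u_j.

Step by step this gives:
  u_1 = (1, 0, -3, 3)
  u_2 = (21/19, 1, -6/19, -13/19)
  u_3 = (-81/53, -43/53, -151/53, -124/53)

Orthogonality check:
  u_2 · u_1 = 0 (should be 0)
  u_3 · u_1 = 0 (should be 0)
  u_3 · u_2 = 0 (should be 0)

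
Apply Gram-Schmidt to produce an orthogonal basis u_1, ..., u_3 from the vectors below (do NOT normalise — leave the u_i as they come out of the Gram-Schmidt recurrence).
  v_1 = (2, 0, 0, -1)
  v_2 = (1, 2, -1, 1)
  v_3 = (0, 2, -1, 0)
Orthogonal basis:
  u_1 = (2, 0, 0, -1)
  u_2 = (3/5, 2, -1, 6/5)
  u_3 = (-15/34, 9/17, -9/34, -15/17)

Apply the Gram-Schmidt recurrence
  u_1 = v_1
  u_i = v_i − Σ_{j<i} ((v_i · u_j) / (u_j · u_j)) · u_j.

Step by step this gives:
  u_1 = (2, 0, 0, -1)
  u_2 = (3/5, 2, -1, 6/5)
  u_3 = (-15/34, 9/17, -9/34, -15/17)

Orthogonality check:
  u_2 · u_1 = 0 (should be 0)
  u_3 · u_1 = 0 (should be 0)
  u_3 · u_2 = 0 (should be 0)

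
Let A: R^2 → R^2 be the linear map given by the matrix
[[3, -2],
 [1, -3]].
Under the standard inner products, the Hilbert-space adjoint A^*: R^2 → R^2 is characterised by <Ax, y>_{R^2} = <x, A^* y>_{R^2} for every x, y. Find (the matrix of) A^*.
A^* = A^T =
[[3, 1],
 [-2, -3]]

For real matrices with standard dot products, the defining identity <Ax, y> = <x, A^* y> gives (Ax)^T y = x^T (A^*) y, i.e. x^T A^T y = x^T (A^*) y. Since this holds for all x, y, we must have A^* = A^T. Therefore
A^* =
[[3, 1],
 [-2, -3]].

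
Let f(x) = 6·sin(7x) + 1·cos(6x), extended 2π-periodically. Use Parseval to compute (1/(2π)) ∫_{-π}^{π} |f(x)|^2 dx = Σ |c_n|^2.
Σ |c_n|^2 = 37/2

Expand |f|^2 and use orthogonality of {sin(nx), cos(mx)} on [-π, π]:
  ∫_{-π}^{π} sin(nx)^2 dx = π, ∫ cos(mx)^2 dx = π, and cross terms integrate to 0.
So ∫_{-π}^{π} f(x)^2 dx = 6^2 · π + 1^2 · π = (36 + 1)π.
Divide by 2π: (36 + 1)/2 = 37/2.
By Parseval, this equals Σ |c_n|^2.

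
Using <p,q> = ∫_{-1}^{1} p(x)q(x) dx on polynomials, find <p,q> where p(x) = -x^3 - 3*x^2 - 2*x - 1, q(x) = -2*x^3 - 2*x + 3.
<p,q> = -668/105

Expand the product: p(x)·q(x) = 2*x^6 + 6*x^5 + 6*x^4 + 5*x^3 - 5*x^2 - 4*x - 3.
∫_{-1}^{1} of each monomial x^k gives [2/(k+1) if k even, 0 if k odd]. Integrating term-by-term (or equivalently evaluating the antiderivative F(x) = 2*x^7/7 + x^6 + 6*x^5/5 + 5*x^4/4 - 5*x^3/3 - 2*x^2 - 3*x at the endpoints):
  F(1) − F(−1) = -1231/420 − (1441/420) = -668/105.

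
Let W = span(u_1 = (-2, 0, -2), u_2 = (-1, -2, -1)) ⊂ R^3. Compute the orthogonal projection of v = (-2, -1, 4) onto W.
proj_W(v) = (1, -1, 1)

Set up U = [u_1 | ... | u_2] ∈ R^(3×2). The projector onto W = col(U) is P = U (U^T U)^(-1) U^T.
Compute U^T U =
  [8, 4]
  [4, 6],
and U^T v = (-4, 0).
Solve U^T U · c = U^T v for the coefficients: c = (-3/4, 1/2). The projection is proj_W(v) = U c.
Check: (v - proj_W(v)) · u_1 = 0  (should be 0).
Check: (v - proj_W(v)) · u_2 = 0  (should be 0).
Result: proj_W(v) = (1, -1, 1).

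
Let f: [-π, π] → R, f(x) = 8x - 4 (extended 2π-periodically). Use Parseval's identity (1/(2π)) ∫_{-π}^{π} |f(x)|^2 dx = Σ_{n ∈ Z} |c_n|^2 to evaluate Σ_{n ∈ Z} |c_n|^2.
Σ |c_n|^2 = 64π^2/3 + 16

Expand and integrate term by term over [-π, π]:
  ∫ (8x)^2 dx = 64·(2π^3/3); ∫ 2·8·(-4)·x dx = 0 (odd integrand); ∫ (-4)^2 dx = 16·2π.
So (1/(2π)) ∫_{-π}^{π} (8x - 4)^2 dx = 64π^2/3 + 16 = 64π^2/3 + 16.
Parseval ⇒ Σ |c_n|^2 = 64π^2/3 + 16.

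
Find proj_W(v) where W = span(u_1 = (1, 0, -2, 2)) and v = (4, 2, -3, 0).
proj_W(v) = (10/9, 0, -20/9, 20/9)

Set up U = [u_1 | ... | u_1] ∈ R^(4×1). The projector onto W = col(U) is P = U (U^T U)^(-1) U^T.
Compute U^T U =
  [9],
and U^T v = (10).
Solve U^T U · c = U^T v for the coefficients: c = (10/9). The projection is proj_W(v) = U c.
Check: (v - proj_W(v)) · u_1 = 0  (should be 0).
Result: proj_W(v) = (10/9, 0, -20/9, 20/9).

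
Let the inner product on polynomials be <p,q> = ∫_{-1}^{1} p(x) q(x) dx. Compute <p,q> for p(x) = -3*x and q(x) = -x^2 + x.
<p,q> = -2

Expand the product: p(x)·q(x) = 3*x^3 - 3*x^2.
∫_{-1}^{1} of each monomial x^k gives [2/(k+1) if k even, 0 if k odd]. Integrating term-by-term (or equivalently evaluating the antiderivative F(x) = 3*x^4/4 - x^3 at the endpoints):
  F(1) − F(−1) = -1/4 − (7/4) = -2.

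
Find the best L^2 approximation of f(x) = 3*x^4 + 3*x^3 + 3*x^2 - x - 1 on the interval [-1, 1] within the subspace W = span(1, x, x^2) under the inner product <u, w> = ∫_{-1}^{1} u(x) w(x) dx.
g(x) = 39*x^2/7 + 4*x/5 - 44/35

The best approximation g ∈ W is the orthogonal projection of f onto W. Writing g = a_0 + a_1 x + a_2 x^2, the coefficients solve the normal equations G · a = b where
  G_{ij} = <φ_i, φ_j> and b_i = <f, φ_i>, with φ_0 = 1, φ_1 = x, φ_2 = x^2.
G =
  [2, 0, 2/3]
  [0, 2/3, 0]
  [2/3, 0, 2/5],
b = (6/5, 8/15, 146/105).
Solving gives a_0 = -44/35, a_1 = 4/5, a_2 = 39/7, so
  g(x) = 39*x^2/7 + 4*x/5 - 44/35.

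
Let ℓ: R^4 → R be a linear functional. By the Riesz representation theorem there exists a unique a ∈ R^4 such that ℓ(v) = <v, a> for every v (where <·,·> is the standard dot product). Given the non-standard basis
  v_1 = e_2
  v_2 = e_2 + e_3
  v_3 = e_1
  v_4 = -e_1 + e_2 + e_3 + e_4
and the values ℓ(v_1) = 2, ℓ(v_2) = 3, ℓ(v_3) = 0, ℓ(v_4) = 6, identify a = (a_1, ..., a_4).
a = (0, 2, 1, 3)

Write a = (a_1, ..., a_4) in the standard basis. For each basis vector v_i, ℓ(v_i) = <v_i, a> is a linear equation in the a_j's. Collect the n equations into a matrix system V a = ℓ, where row i of V is v_i (expressed in the standard basis). Since V is invertible (lower-triangular with 1s on the diagonal, up to permutation), solve by back-substitution:
  V =
[[0, 1, 0, 0],
 [0, 1, 1, 0],
 [1, 0, 0, 0],
 [-1, 1, 1, 1]]
  V a = (2, 3, 0, 6)
Solving gives a = (0, 2, 1, 3).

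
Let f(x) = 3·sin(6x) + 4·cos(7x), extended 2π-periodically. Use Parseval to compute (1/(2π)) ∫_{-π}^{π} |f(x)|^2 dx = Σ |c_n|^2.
Σ |c_n|^2 = 25/2

Expand |f|^2 and use orthogonality of {sin(nx), cos(mx)} on [-π, π]:
  ∫_{-π}^{π} sin(nx)^2 dx = π, ∫ cos(mx)^2 dx = π, and cross terms integrate to 0.
So ∫_{-π}^{π} f(x)^2 dx = 3^2 · π + 4^2 · π = (9 + 16)π.
Divide by 2π: (9 + 16)/2 = 25/2.
By Parseval, this equals Σ |c_n|^2.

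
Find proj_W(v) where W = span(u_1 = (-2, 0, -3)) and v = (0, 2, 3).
proj_W(v) = (18/13, 0, 27/13)

Set up U = [u_1 | ... | u_1] ∈ R^(3×1). The projector onto W = col(U) is P = U (U^T U)^(-1) U^T.
Compute U^T U =
  [13],
and U^T v = (-9).
Solve U^T U · c = U^T v for the coefficients: c = (-9/13). The projection is proj_W(v) = U c.
Check: (v - proj_W(v)) · u_1 = 0  (should be 0).
Result: proj_W(v) = (18/13, 0, 27/13).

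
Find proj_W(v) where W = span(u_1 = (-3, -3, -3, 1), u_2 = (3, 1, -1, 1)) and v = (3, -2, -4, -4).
proj_W(v) = (45/34, -7/17, -73/34, 22/17)

Set up U = [u_1 | ... | u_2] ∈ R^(4×2). The projector onto W = col(U) is P = U (U^T U)^(-1) U^T.
Compute U^T U =
  [28, -8]
  [-8, 12],
and U^T v = (5, 7).
Solve U^T U · c = U^T v for the coefficients: c = (29/68, 59/68). The projection is proj_W(v) = U c.
Check: (v - proj_W(v)) · u_1 = 0  (should be 0).
Check: (v - proj_W(v)) · u_2 = 0  (should be 0).
Result: proj_W(v) = (45/34, -7/17, -73/34, 22/17).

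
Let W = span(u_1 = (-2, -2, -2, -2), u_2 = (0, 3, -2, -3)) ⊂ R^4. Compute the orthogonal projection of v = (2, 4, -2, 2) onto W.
proj_W(v) = (38/21, 11/3, 4/7, -1/21)

Set up U = [u_1 | ... | u_2] ∈ R^(4×2). The projector onto W = col(U) is P = U (U^T U)^(-1) U^T.
Compute U^T U =
  [16, 4]
  [4, 22],
and U^T v = (-12, 10).
Solve U^T U · c = U^T v for the coefficients: c = (-19/21, 13/21). The projection is proj_W(v) = U c.
Check: (v - proj_W(v)) · u_1 = 0  (should be 0).
Check: (v - proj_W(v)) · u_2 = 0  (should be 0).
Result: proj_W(v) = (38/21, 11/3, 4/7, -1/21).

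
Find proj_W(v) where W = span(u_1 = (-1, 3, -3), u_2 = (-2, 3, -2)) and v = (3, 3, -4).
proj_W(v) = (75/34, 33/17, -163/34)

Set up U = [u_1 | ... | u_2] ∈ R^(3×2). The projector onto W = col(U) is P = U (U^T U)^(-1) U^T.
Compute U^T U =
  [19, 17]
  [17, 17],
and U^T v = (18, 11).
Solve U^T U · c = U^T v for the coefficients: c = (7/2, -97/34). The projection is proj_W(v) = U c.
Check: (v - proj_W(v)) · u_1 = 0  (should be 0).
Check: (v - proj_W(v)) · u_2 = 0  (should be 0).
Result: proj_W(v) = (75/34, 33/17, -163/34).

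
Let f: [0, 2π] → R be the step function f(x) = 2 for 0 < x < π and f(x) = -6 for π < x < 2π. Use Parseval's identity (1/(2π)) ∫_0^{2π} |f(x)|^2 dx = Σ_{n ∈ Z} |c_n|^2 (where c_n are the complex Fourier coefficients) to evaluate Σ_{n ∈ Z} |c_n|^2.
Σ |c_n|^2 = 20

Parseval equates the L^2 energy of f (normalised by 1/(2π)) with the ℓ^2 sum of its Fourier coefficients: (1/(2π)) ∫_0^{2π} |f|^2 = Σ |c_n|^2.
Compute the left side: (1/(2π)) [∫_0^π 2^2 dx + ∫_π^{2π} (-6)^2 dx] = (1/(2π)) · (4π + 36π) = (4 + 36)/2 = 20.
So Σ_{n ∈ Z} |c_n|^2 = 20.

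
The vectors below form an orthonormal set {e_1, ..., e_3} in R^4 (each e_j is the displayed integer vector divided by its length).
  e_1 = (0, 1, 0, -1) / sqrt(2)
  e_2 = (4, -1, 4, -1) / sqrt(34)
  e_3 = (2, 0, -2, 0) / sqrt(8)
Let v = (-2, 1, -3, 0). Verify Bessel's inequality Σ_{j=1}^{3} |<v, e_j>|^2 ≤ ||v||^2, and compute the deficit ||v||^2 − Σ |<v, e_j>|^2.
Σ |<v, e_j>|^2 = 475/34; ||v||^2 = 14; deficit = 1/34

Write each e_j = u_j / sqrt(<u_j, u_j>) where u_j is the displayed integer vector. Then <v, e_j> = <v, u_j> / sqrt(<u_j, u_j>), so |<v, e_j>|^2 = <v, u_j>^2 / <u_j, u_j>.
Coefficients: <v, e_1> = 1/sqrt(2), <v, e_2> = -21/sqrt(34), <v, e_3> = 2/sqrt(8).
Square and sum: Σ |<v, e_j>|^2 = 475/34.
Compute ||v||^2 = v·v = 14.
Deficit = 14 − 475/34 = 1/34 ≥ 0, confirming Bessel's inequality. (The deficit equals ||v − Σ <v,e_j> e_j||^2, the squared distance from v to span{e_j}.)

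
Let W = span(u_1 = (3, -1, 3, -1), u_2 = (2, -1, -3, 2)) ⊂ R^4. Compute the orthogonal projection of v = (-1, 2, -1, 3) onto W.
proj_W(v) = (-211/172, 61/172, -351/172, 145/172)

Set up U = [u_1 | ... | u_2] ∈ R^(4×2). The projector onto W = col(U) is P = U (U^T U)^(-1) U^T.
Compute U^T U =
  [20, -4]
  [-4, 18],
and U^T v = (-11, 5).
Solve U^T U · c = U^T v for the coefficients: c = (-89/172, 7/43). The projection is proj_W(v) = U c.
Check: (v - proj_W(v)) · u_1 = 0  (should be 0).
Check: (v - proj_W(v)) · u_2 = 0  (should be 0).
Result: proj_W(v) = (-211/172, 61/172, -351/172, 145/172).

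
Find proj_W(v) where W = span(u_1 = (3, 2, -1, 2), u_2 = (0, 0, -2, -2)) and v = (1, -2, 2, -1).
proj_W(v) = (-33/35, -22/35, 34/35, 1/35)

Set up U = [u_1 | ... | u_2] ∈ R^(4×2). The projector onto W = col(U) is P = U (U^T U)^(-1) U^T.
Compute U^T U =
  [18, -2]
  [-2, 8],
and U^T v = (-5, -2).
Solve U^T U · c = U^T v for the coefficients: c = (-11/35, -23/70). The projection is proj_W(v) = U c.
Check: (v - proj_W(v)) · u_1 = 0  (should be 0).
Check: (v - proj_W(v)) · u_2 = 0  (should be 0).
Result: proj_W(v) = (-33/35, -22/35, 34/35, 1/35).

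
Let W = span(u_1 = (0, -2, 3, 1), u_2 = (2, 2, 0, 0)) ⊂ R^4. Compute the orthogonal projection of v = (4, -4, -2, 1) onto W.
proj_W(v) = (1/4, -1/4, 3/4, 1/4)

Set up U = [u_1 | ... | u_2] ∈ R^(4×2). The projector onto W = col(U) is P = U (U^T U)^(-1) U^T.
Compute U^T U =
  [14, -4]
  [-4, 8],
and U^T v = (3, 0).
Solve U^T U · c = U^T v for the coefficients: c = (1/4, 1/8). The projection is proj_W(v) = U c.
Check: (v - proj_W(v)) · u_1 = 0  (should be 0).
Check: (v - proj_W(v)) · u_2 = 0  (should be 0).
Result: proj_W(v) = (1/4, -1/4, 3/4, 1/4).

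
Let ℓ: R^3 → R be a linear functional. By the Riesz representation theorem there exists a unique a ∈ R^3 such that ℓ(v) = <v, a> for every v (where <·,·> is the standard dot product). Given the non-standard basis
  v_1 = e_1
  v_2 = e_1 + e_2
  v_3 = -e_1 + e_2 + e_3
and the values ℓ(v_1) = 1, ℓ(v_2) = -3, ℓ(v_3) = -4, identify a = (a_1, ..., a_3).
a = (1, -4, 1)

Write a = (a_1, ..., a_3) in the standard basis. For each basis vector v_i, ℓ(v_i) = <v_i, a> is a linear equation in the a_j's. Collect the n equations into a matrix system V a = ℓ, where row i of V is v_i (expressed in the standard basis). Since V is invertible (lower-triangular with 1s on the diagonal, up to permutation), solve by back-substitution:
  V =
[[1, 0, 0],
 [1, 1, 0],
 [-1, 1, 1]]
  V a = (1, -3, -4)
Solving gives a = (1, -4, 1).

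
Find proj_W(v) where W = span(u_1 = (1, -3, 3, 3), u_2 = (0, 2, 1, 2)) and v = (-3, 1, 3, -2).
proj_W(v) = (-10/81, 164/243, -53/243, -16/243)

Set up U = [u_1 | ... | u_2] ∈ R^(4×2). The projector onto W = col(U) is P = U (U^T U)^(-1) U^T.
Compute U^T U =
  [28, 3]
  [3, 9],
and U^T v = (-3, 1).
Solve U^T U · c = U^T v for the coefficients: c = (-10/81, 37/243). The projection is proj_W(v) = U c.
Check: (v - proj_W(v)) · u_1 = 0  (should be 0).
Check: (v - proj_W(v)) · u_2 = 0  (should be 0).
Result: proj_W(v) = (-10/81, 164/243, -53/243, -16/243).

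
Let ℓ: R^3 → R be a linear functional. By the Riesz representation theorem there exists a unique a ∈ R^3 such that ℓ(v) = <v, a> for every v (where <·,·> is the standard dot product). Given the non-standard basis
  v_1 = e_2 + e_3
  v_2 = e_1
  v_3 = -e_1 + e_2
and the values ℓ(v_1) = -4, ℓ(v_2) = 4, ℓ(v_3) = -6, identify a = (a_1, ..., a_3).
a = (4, -2, -2)

Write a = (a_1, ..., a_3) in the standard basis. For each basis vector v_i, ℓ(v_i) = <v_i, a> is a linear equation in the a_j's. Collect the n equations into a matrix system V a = ℓ, where row i of V is v_i (expressed in the standard basis). Since V is invertible (lower-triangular with 1s on the diagonal, up to permutation), solve by back-substitution:
  V =
[[0, 1, 1],
 [1, 0, 0],
 [-1, 1, 0]]
  V a = (-4, 4, -6)
Solving gives a = (4, -2, -2).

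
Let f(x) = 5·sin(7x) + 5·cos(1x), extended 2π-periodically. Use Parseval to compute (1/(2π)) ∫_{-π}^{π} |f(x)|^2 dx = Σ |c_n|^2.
Σ |c_n|^2 = 25

Expand |f|^2 and use orthogonality of {sin(nx), cos(mx)} on [-π, π]:
  ∫_{-π}^{π} sin(nx)^2 dx = π, ∫ cos(mx)^2 dx = π, and cross terms integrate to 0.
So ∫_{-π}^{π} f(x)^2 dx = 5^2 · π + 5^2 · π = (25 + 25)π.
Divide by 2π: (25 + 25)/2 = 25.
By Parseval, this equals Σ |c_n|^2.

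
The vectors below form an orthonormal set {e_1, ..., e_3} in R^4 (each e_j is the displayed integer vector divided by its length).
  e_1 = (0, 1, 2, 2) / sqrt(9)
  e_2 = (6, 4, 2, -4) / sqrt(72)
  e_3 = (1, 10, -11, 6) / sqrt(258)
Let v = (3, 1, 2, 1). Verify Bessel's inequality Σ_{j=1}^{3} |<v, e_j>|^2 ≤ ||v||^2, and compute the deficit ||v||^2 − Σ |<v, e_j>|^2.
Σ |<v, e_j>|^2 = 1574/129; ||v||^2 = 15; deficit = 361/129

Write each e_j = u_j / sqrt(<u_j, u_j>) where u_j is the displayed integer vector. Then <v, e_j> = <v, u_j> / sqrt(<u_j, u_j>), so |<v, e_j>|^2 = <v, u_j>^2 / <u_j, u_j>.
Coefficients: <v, e_1> = 7/sqrt(9), <v, e_2> = 22/sqrt(72), <v, e_3> = -3/sqrt(258).
Square and sum: Σ |<v, e_j>|^2 = 1574/129.
Compute ||v||^2 = v·v = 15.
Deficit = 15 − 1574/129 = 361/129 ≥ 0, confirming Bessel's inequality. (The deficit equals ||v − Σ <v,e_j> e_j||^2, the squared distance from v to span{e_j}.)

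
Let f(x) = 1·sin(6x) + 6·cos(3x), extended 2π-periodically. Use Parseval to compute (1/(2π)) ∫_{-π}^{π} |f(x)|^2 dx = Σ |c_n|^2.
Σ |c_n|^2 = 37/2

Expand |f|^2 and use orthogonality of {sin(nx), cos(mx)} on [-π, π]:
  ∫_{-π}^{π} sin(nx)^2 dx = π, ∫ cos(mx)^2 dx = π, and cross terms integrate to 0.
So ∫_{-π}^{π} f(x)^2 dx = 1^2 · π + 6^2 · π = (1 + 36)π.
Divide by 2π: (1 + 36)/2 = 37/2.
By Parseval, this equals Σ |c_n|^2.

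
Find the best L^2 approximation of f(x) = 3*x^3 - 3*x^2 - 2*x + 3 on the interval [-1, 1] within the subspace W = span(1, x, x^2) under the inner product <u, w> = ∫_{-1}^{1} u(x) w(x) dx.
g(x) = -3*x^2 - x/5 + 3

The best approximation g ∈ W is the orthogonal projection of f onto W. Writing g = a_0 + a_1 x + a_2 x^2, the coefficients solve the normal equations G · a = b where
  G_{ij} = <φ_i, φ_j> and b_i = <f, φ_i>, with φ_0 = 1, φ_1 = x, φ_2 = x^2.
G =
  [2, 0, 2/3]
  [0, 2/3, 0]
  [2/3, 0, 2/5],
b = (4, -2/15, 4/5).
Solving gives a_0 = 3, a_1 = -1/5, a_2 = -3, so
  g(x) = -3*x^2 - x/5 + 3.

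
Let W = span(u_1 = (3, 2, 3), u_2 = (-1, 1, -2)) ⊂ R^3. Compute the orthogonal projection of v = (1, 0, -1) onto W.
proj_W(v) = (-1/83, 36/83, -23/83)

Set up U = [u_1 | ... | u_2] ∈ R^(3×2). The projector onto W = col(U) is P = U (U^T U)^(-1) U^T.
Compute U^T U =
  [22, -7]
  [-7, 6],
and U^T v = (0, 1).
Solve U^T U · c = U^T v for the coefficients: c = (7/83, 22/83). The projection is proj_W(v) = U c.
Check: (v - proj_W(v)) · u_1 = 0  (should be 0).
Check: (v - proj_W(v)) · u_2 = 0  (should be 0).
Result: proj_W(v) = (-1/83, 36/83, -23/83).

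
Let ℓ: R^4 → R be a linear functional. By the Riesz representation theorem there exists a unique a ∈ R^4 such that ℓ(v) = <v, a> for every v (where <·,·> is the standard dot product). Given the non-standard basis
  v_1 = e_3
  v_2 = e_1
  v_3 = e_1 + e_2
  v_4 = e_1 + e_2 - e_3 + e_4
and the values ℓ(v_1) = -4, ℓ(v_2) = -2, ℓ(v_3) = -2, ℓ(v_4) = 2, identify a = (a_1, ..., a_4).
a = (-2, 0, -4, 0)

Write a = (a_1, ..., a_4) in the standard basis. For each basis vector v_i, ℓ(v_i) = <v_i, a> is a linear equation in the a_j's. Collect the n equations into a matrix system V a = ℓ, where row i of V is v_i (expressed in the standard basis). Since V is invertible (lower-triangular with 1s on the diagonal, up to permutation), solve by back-substitution:
  V =
[[0, 0, 1, 0],
 [1, 0, 0, 0],
 [1, 1, 0, 0],
 [1, 1, -1, 1]]
  V a = (-4, -2, -2, 2)
Solving gives a = (-2, 0, -4, 0).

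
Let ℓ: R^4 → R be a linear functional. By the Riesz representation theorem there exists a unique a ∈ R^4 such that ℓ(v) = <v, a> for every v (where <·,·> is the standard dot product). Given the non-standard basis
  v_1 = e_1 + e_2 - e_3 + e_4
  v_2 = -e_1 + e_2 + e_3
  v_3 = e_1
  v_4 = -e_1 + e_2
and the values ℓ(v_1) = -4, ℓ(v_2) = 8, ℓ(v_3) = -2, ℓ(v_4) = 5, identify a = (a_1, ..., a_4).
a = (-2, 3, 3, -2)

Write a = (a_1, ..., a_4) in the standard basis. For each basis vector v_i, ℓ(v_i) = <v_i, a> is a linear equation in the a_j's. Collect the n equations into a matrix system V a = ℓ, where row i of V is v_i (expressed in the standard basis). Since V is invertible (lower-triangular with 1s on the diagonal, up to permutation), solve by back-substitution:
  V =
[[1, 1, -1, 1],
 [-1, 1, 1, 0],
 [1, 0, 0, 0],
 [-1, 1, 0, 0]]
  V a = (-4, 8, -2, 5)
Solving gives a = (-2, 3, 3, -2).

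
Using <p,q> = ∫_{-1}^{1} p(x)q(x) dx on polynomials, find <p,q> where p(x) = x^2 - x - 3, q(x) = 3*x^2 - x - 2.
<p,q> = 98/15

Expand the product: p(x)·q(x) = 3*x^4 - 4*x^3 - 10*x^2 + 5*x + 6.
∫_{-1}^{1} of each monomial x^k gives [2/(k+1) if k even, 0 if k odd]. Integrating term-by-term (or equivalently evaluating the antiderivative F(x) = 3*x^5/5 - x^4 - 10*x^3/3 + 5*x^2/2 + 6*x at the endpoints):
  F(1) − F(−1) = 143/30 − (-53/30) = 98/15.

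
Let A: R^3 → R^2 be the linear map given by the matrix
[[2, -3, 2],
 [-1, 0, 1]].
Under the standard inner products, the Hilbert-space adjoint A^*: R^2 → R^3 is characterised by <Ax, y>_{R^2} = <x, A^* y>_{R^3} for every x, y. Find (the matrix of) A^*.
A^* = A^T =
[[2, -1],
 [-3, 0],
 [2, 1]]

For real matrices with standard dot products, the defining identity <Ax, y> = <x, A^* y> gives (Ax)^T y = x^T (A^*) y, i.e. x^T A^T y = x^T (A^*) y. Since this holds for all x, y, we must have A^* = A^T. Therefore
A^* =
[[2, -1],
 [-3, 0],
 [2, 1]].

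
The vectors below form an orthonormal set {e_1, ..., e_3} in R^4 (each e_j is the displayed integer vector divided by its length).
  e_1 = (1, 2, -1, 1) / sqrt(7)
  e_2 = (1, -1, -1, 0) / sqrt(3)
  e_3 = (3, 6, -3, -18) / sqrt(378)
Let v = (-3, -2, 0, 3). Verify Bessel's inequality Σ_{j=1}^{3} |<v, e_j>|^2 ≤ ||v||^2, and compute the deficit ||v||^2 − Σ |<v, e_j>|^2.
Σ |<v, e_j>|^2 = 35/2; ||v||^2 = 22; deficit = 9/2

Write each e_j = u_j / sqrt(<u_j, u_j>) where u_j is the displayed integer vector. Then <v, e_j> = <v, u_j> / sqrt(<u_j, u_j>), so |<v, e_j>|^2 = <v, u_j>^2 / <u_j, u_j>.
Coefficients: <v, e_1> = -4/sqrt(7), <v, e_2> = -1/sqrt(3), <v, e_3> = -75/sqrt(378).
Square and sum: Σ |<v, e_j>|^2 = 35/2.
Compute ||v||^2 = v·v = 22.
Deficit = 22 − 35/2 = 9/2 ≥ 0, confirming Bessel's inequality. (The deficit equals ||v − Σ <v,e_j> e_j||^2, the squared distance from v to span{e_j}.)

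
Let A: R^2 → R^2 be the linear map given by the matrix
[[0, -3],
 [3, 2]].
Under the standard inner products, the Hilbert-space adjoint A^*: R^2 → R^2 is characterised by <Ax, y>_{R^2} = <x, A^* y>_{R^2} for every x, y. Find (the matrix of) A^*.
A^* = A^T =
[[0, 3],
 [-3, 2]]

For real matrices with standard dot products, the defining identity <Ax, y> = <x, A^* y> gives (Ax)^T y = x^T (A^*) y, i.e. x^T A^T y = x^T (A^*) y. Since this holds for all x, y, we must have A^* = A^T. Therefore
A^* =
[[0, 3],
 [-3, 2]].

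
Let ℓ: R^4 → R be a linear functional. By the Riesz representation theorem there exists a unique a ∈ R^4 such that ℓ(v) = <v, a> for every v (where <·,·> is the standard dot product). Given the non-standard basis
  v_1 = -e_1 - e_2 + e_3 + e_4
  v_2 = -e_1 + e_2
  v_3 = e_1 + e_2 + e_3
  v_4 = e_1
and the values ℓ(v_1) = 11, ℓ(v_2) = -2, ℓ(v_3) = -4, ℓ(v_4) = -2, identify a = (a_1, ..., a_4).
a = (-2, -4, 2, 3)

Write a = (a_1, ..., a_4) in the standard basis. For each basis vector v_i, ℓ(v_i) = <v_i, a> is a linear equation in the a_j's. Collect the n equations into a matrix system V a = ℓ, where row i of V is v_i (expressed in the standard basis). Since V is invertible (lower-triangular with 1s on the diagonal, up to permutation), solve by back-substitution:
  V =
[[-1, -1, 1, 1],
 [-1, 1, 0, 0],
 [1, 1, 1, 0],
 [1, 0, 0, 0]]
  V a = (11, -2, -4, -2)
Solving gives a = (-2, -4, 2, 3).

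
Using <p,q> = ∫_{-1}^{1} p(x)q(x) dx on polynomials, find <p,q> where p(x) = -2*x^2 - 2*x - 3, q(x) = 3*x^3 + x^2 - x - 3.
<p,q> = 272/15

Expand the product: p(x)·q(x) = -6*x^5 - 8*x^4 - 9*x^3 + 5*x^2 + 9*x + 9.
∫_{-1}^{1} of each monomial x^k gives [2/(k+1) if k even, 0 if k odd]. Integrating term-by-term (or equivalently evaluating the antiderivative F(x) = -x^6 - 8*x^5/5 - 9*x^4/4 + 5*x^3/3 + 9*x^2/2 + 9*x at the endpoints):
  F(1) − F(−1) = 619/60 − (-469/60) = 272/15.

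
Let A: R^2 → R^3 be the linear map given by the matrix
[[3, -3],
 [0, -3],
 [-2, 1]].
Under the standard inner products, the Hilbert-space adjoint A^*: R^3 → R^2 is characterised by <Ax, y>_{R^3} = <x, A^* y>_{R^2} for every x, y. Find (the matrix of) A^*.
A^* = A^T =
[[3, 0, -2],
 [-3, -3, 1]]

For real matrices with standard dot products, the defining identity <Ax, y> = <x, A^* y> gives (Ax)^T y = x^T (A^*) y, i.e. x^T A^T y = x^T (A^*) y. Since this holds for all x, y, we must have A^* = A^T. Therefore
A^* =
[[3, 0, -2],
 [-3, -3, 1]].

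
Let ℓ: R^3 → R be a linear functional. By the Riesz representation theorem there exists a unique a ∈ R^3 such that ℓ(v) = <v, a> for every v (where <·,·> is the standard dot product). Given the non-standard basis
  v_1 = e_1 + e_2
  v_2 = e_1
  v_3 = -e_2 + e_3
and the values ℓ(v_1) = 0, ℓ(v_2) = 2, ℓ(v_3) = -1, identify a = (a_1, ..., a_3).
a = (2, -2, -3)

Write a = (a_1, ..., a_3) in the standard basis. For each basis vector v_i, ℓ(v_i) = <v_i, a> is a linear equation in the a_j's. Collect the n equations into a matrix system V a = ℓ, where row i of V is v_i (expressed in the standard basis). Since V is invertible (lower-triangular with 1s on the diagonal, up to permutation), solve by back-substitution:
  V =
[[1, 1, 0],
 [1, 0, 0],
 [0, -1, 1]]
  V a = (0, 2, -1)
Solving gives a = (2, -2, -3).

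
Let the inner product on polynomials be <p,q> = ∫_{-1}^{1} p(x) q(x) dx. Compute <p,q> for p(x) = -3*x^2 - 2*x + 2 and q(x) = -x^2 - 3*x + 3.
<p,q> = 148/15

Expand the product: p(x)·q(x) = 3*x^4 + 11*x^3 - 5*x^2 - 12*x + 6.
∫_{-1}^{1} of each monomial x^k gives [2/(k+1) if k even, 0 if k odd]. Integrating term-by-term (or equivalently evaluating the antiderivative F(x) = 3*x^5/5 + 11*x^4/4 - 5*x^3/3 - 6*x^2 + 6*x at the endpoints):
  F(1) − F(−1) = 101/60 − (-491/60) = 148/15.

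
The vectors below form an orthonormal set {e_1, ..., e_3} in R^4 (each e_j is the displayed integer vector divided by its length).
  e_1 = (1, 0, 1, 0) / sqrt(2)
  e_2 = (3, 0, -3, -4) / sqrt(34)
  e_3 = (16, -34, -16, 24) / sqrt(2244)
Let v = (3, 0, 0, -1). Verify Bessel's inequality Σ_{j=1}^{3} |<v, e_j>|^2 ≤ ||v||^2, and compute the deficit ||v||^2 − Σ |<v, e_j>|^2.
Σ |<v, e_j>|^2 = 107/11; ||v||^2 = 10; deficit = 3/11

Write each e_j = u_j / sqrt(<u_j, u_j>) where u_j is the displayed integer vector. Then <v, e_j> = <v, u_j> / sqrt(<u_j, u_j>), so |<v, e_j>|^2 = <v, u_j>^2 / <u_j, u_j>.
Coefficients: <v, e_1> = 3/sqrt(2), <v, e_2> = 13/sqrt(34), <v, e_3> = 24/sqrt(2244).
Square and sum: Σ |<v, e_j>|^2 = 107/11.
Compute ||v||^2 = v·v = 10.
Deficit = 10 − 107/11 = 3/11 ≥ 0, confirming Bessel's inequality. (The deficit equals ||v − Σ <v,e_j> e_j||^2, the squared distance from v to span{e_j}.)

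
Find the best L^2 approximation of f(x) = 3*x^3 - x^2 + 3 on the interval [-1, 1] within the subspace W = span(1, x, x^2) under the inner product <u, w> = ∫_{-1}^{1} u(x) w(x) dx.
g(x) = -x^2 + 9*x/5 + 3

The best approximation g ∈ W is the orthogonal projection of f onto W. Writing g = a_0 + a_1 x + a_2 x^2, the coefficients solve the normal equations G · a = b where
  G_{ij} = <φ_i, φ_j> and b_i = <f, φ_i>, with φ_0 = 1, φ_1 = x, φ_2 = x^2.
G =
  [2, 0, 2/3]
  [0, 2/3, 0]
  [2/3, 0, 2/5],
b = (16/3, 6/5, 8/5).
Solving gives a_0 = 3, a_1 = 9/5, a_2 = -1, so
  g(x) = -x^2 + 9*x/5 + 3.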